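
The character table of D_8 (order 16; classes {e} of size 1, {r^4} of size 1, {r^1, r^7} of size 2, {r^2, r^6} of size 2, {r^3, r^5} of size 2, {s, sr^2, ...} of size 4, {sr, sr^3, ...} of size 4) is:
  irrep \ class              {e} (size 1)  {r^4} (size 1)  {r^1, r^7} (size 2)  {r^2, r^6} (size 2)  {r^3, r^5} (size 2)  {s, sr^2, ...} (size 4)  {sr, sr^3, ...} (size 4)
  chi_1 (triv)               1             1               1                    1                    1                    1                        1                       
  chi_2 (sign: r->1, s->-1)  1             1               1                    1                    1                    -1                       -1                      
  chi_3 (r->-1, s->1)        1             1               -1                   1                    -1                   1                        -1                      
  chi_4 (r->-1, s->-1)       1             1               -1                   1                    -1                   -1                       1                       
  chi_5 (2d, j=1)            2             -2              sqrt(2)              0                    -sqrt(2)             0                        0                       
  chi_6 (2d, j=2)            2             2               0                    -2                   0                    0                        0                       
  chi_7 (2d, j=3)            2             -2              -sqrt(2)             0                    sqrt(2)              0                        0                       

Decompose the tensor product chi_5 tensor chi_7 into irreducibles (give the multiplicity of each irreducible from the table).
chi_5 tensor chi_7 = chi_3 + chi_4 + chi_6 (all other irreducibles have multiplicity 0).

Argument: The character of a tensor product is the pointwise product (chi_5 * chi_7)(C) = chi_5(C) * chi_7(C):
  {e}: (2)*(2), {r^4}: (-2)*(-2), {r^1, r^7}: (sqrt(2))*(-sqrt(2)), {r^2, r^6}: (0)*(0), {r^3, r^5}: (-sqrt(2))*(sqrt(2)), {s, sr^2, ...}: (0)*(0), {sr, sr^3, ...}: (0)*(0)
so (chi_5 * chi_7) takes values
  {e} -> 4, {r^4} -> 4, {r^1, r^7} -> -2, {r^2, r^6} -> 0, {r^3, r^5} -> -2, {s, sr^2, ...} -> 0, {sr, sr^3, ...} -> 0.
Now take the inner product of this character with each irreducible chi from the table, <chi_5*chi_7, chi> = (1/16) sum_C |C| (chi_5*chi_7)(C) conj(chi(C)):
  <chi_5*chi_7, chi_1> = (1/16)[1*(4)*conj(1) + 1*(4)*conj(1) + 2*(-2)*conj(1) + 2*(0)*conj(1) + 2*(-2)*conj(1) + 4*(0)*conj(1) + 4*(0)*conj(1)]
      = (1/16)[(4) + (4) + (-4) + (0) + (-4) + (0) + (0)] = 0/16 = 0
  <chi_5*chi_7, chi_2> = (1/16)[1*(4)*conj(1) + 1*(4)*conj(1) + 2*(-2)*conj(1) + 2*(0)*conj(1) + 2*(-2)*conj(1) + 4*(0)*conj(-1) + 4*(0)*conj(-1)]
      = (1/16)[(4) + (4) + (-4) + (0) + (-4) + (0) + (0)] = 0/16 = 0
  <chi_5*chi_7, chi_3> = (1/16)[1*(4)*conj(1) + 1*(4)*conj(1) + 2*(-2)*conj(-1) + 2*(0)*conj(1) + 2*(-2)*conj(-1) + 4*(0)*conj(1) + 4*(0)*conj(-1)]
      = (1/16)[(4) + (4) + (4) + (0) + (4) + (0) + (0)] = 16/16 = 1
  <chi_5*chi_7, chi_4> = (1/16)[1*(4)*conj(1) + 1*(4)*conj(1) + 2*(-2)*conj(-1) + 2*(0)*conj(1) + 2*(-2)*conj(-1) + 4*(0)*conj(-1) + 4*(0)*conj(1)]
      = (1/16)[(4) + (4) + (4) + (0) + (4) + (0) + (0)] = 16/16 = 1
  <chi_5*chi_7, chi_5> = (1/16)[1*(4)*conj(2) + 1*(4)*conj(-2) + 2*(-2)*conj(sqrt(2)) + 2*(0)*conj(0) + 2*(-2)*conj(-sqrt(2)) + 4*(0)*conj(0) + 4*(0)*conj(0)]
      = (1/16)[(8) + (-8) + (-4*sqrt(2)) + (0) + (4*sqrt(2)) + (0) + (0)] = 0/16 = 0
  <chi_5*chi_7, chi_6> = (1/16)[1*(4)*conj(2) + 1*(4)*conj(2) + 2*(-2)*conj(0) + 2*(0)*conj(-2) + 2*(-2)*conj(0) + 4*(0)*conj(0) + 4*(0)*conj(0)]
      = (1/16)[(8) + (8) + (0) + (0) + (0) + (0) + (0)] = 16/16 = 1
  <chi_5*chi_7, chi_7> = (1/16)[1*(4)*conj(2) + 1*(4)*conj(-2) + 2*(-2)*conj(-sqrt(2)) + 2*(0)*conj(0) + 2*(-2)*conj(sqrt(2)) + 4*(0)*conj(0) + 4*(0)*conj(0)]
      = (1/16)[(8) + (-8) + (4*sqrt(2)) + (0) + (-4*sqrt(2)) + (0) + (0)] = 0/16 = 0
Hence the multiplicities are chi_3: 1, chi_4: 1, chi_6: 1. Dimension check: dim(chi_5)*dim(chi_7) = 2*2 = 4 and sum (mult * dim) = 1*1 + 1*1 + 1*2 = 4.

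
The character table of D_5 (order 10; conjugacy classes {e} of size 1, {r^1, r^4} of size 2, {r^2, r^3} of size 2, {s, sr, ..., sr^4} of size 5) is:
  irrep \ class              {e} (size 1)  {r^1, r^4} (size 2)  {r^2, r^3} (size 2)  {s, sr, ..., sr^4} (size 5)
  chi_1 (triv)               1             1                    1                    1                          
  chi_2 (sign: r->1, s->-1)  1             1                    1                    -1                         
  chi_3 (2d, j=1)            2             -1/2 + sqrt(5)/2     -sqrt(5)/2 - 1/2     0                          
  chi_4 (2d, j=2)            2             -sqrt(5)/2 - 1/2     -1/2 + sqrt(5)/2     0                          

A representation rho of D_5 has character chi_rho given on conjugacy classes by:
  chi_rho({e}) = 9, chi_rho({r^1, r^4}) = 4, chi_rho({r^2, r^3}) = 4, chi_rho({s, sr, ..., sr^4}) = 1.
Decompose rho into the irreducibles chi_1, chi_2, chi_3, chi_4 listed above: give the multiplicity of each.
Multiplicities: chi_1: 3, chi_2: 2, chi_3: 1, chi_4: 1.

Working: Use <chi_rho, chi> = (1/|G|) sum_C |C| * chi_rho(C) * conj(chi(C)) with |G| = 10 for each irreducible chi in the table:
  <chi_rho, chi_1> = (1/10)[1*(9)*conj(1) + 2*(4)*conj(1) + 2*(4)*conj(1) + 5*(1)*conj(1)]
      = (1/10)[(9) + (8) + (8) + (5)] = 30/10 = 3
  <chi_rho, chi_2> = (1/10)[1*(9)*conj(1) + 2*(4)*conj(1) + 2*(4)*conj(1) + 5*(1)*conj(-1)]
      = (1/10)[(9) + (8) + (8) + (-5)] = 20/10 = 2
  <chi_rho, chi_3> = (1/10)[1*(9)*conj(2) + 2*(4)*conj(-1/2 + sqrt(5)/2) + 2*(4)*conj(-sqrt(5)/2 - 1/2) + 5*(1)*conj(0)]
      = (1/10)[(18) + (-4 + 4*sqrt(5)) + (-4*sqrt(5) - 4) + (0)] = 10/10 = 1
  <chi_rho, chi_4> = (1/10)[1*(9)*conj(2) + 2*(4)*conj(-sqrt(5)/2 - 1/2) + 2*(4)*conj(-1/2 + sqrt(5)/2) + 5*(1)*conj(0)]
      = (1/10)[(18) + (-4*sqrt(5) - 4) + (-4 + 4*sqrt(5)) + (0)] = 10/10 = 1
Dimension check: dim(rho) = sum (mult * dim) = 3*1 + 2*1 + 1*2 + 1*2 = 9 = chi_rho(e) = 9.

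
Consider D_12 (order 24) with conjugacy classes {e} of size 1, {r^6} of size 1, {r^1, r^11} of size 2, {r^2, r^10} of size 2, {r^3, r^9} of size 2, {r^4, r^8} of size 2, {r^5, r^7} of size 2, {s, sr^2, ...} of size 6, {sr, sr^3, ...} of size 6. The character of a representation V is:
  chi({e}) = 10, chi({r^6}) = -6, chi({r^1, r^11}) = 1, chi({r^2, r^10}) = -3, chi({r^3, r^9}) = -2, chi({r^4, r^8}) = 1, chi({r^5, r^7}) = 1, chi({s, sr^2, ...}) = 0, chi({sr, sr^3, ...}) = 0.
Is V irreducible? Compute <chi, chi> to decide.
Not irreducible (reducible): <chi, chi> = 7 > 1.

Proof sketch: <chi, chi> = (1/|G|) sum_C |C| * |chi(C)|^2 = (1/24)[1*|10|^2 + 1*|-6|^2 + 2*|1|^2 + 2*|-3|^2 + 2*|-2|^2 + 2*|1|^2 + 2*|1|^2 + 6*|0|^2 + 6*|0|^2]
  = (1/24)[(100) + (36) + (2) + (18) + (8) + (2) + (2) + (0) + (0)] = 168/24 = 7.
A character is irreducible iff <chi, chi> = 1, so this representation is reducible.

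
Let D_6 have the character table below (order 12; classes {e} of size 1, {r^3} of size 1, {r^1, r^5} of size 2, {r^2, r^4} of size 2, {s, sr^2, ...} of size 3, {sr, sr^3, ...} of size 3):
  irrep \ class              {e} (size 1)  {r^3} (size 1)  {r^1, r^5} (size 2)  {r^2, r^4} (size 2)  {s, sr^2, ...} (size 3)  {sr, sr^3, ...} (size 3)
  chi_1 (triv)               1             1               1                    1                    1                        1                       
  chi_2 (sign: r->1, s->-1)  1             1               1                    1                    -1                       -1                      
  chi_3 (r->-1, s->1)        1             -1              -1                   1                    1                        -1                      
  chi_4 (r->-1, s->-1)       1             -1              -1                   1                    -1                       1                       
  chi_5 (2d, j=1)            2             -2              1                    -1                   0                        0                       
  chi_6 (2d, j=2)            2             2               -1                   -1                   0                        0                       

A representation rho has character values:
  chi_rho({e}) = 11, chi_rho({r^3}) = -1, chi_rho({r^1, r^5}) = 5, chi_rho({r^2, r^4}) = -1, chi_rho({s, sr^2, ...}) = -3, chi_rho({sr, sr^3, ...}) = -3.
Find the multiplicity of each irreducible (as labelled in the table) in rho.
Multiplicities: chi_1: 0, chi_2: 3, chi_3: 0, chi_4: 0, chi_5: 3, chi_6: 1.

Justification: Use <chi_rho, chi> = (1/|G|) sum_C |C| * chi_rho(C) * conj(chi(C)) with |G| = 12 for each irreducible chi in the table:
  <chi_rho, chi_1> = (1/12)[1*(11)*conj(1) + 1*(-1)*conj(1) + 2*(5)*conj(1) + 2*(-1)*conj(1) + 3*(-3)*conj(1) + 3*(-3)*conj(1)]
      = (1/12)[(11) + (-1) + (10) + (-2) + (-9) + (-9)] = 0/12 = 0
  <chi_rho, chi_2> = (1/12)[1*(11)*conj(1) + 1*(-1)*conj(1) + 2*(5)*conj(1) + 2*(-1)*conj(1) + 3*(-3)*conj(-1) + 3*(-3)*conj(-1)]
      = (1/12)[(11) + (-1) + (10) + (-2) + (9) + (9)] = 36/12 = 3
  <chi_rho, chi_3> = (1/12)[1*(11)*conj(1) + 1*(-1)*conj(-1) + 2*(5)*conj(-1) + 2*(-1)*conj(1) + 3*(-3)*conj(1) + 3*(-3)*conj(-1)]
      = (1/12)[(11) + (1) + (-10) + (-2) + (-9) + (9)] = 0/12 = 0
  <chi_rho, chi_4> = (1/12)[1*(11)*conj(1) + 1*(-1)*conj(-1) + 2*(5)*conj(-1) + 2*(-1)*conj(1) + 3*(-3)*conj(-1) + 3*(-3)*conj(1)]
      = (1/12)[(11) + (1) + (-10) + (-2) + (9) + (-9)] = 0/12 = 0
  <chi_rho, chi_5> = (1/12)[1*(11)*conj(2) + 1*(-1)*conj(-2) + 2*(5)*conj(1) + 2*(-1)*conj(-1) + 3*(-3)*conj(0) + 3*(-3)*conj(0)]
      = (1/12)[(22) + (2) + (10) + (2) + (0) + (0)] = 36/12 = 3
  <chi_rho, chi_6> = (1/12)[1*(11)*conj(2) + 1*(-1)*conj(2) + 2*(5)*conj(-1) + 2*(-1)*conj(-1) + 3*(-3)*conj(0) + 3*(-3)*conj(0)]
      = (1/12)[(22) + (-2) + (-10) + (2) + (0) + (0)] = 12/12 = 1
Dimension check: dim(rho) = sum (mult * dim) = 0*1 + 3*1 + 0*1 + 0*1 + 3*2 + 1*2 = 11 = chi_rho(e) = 11.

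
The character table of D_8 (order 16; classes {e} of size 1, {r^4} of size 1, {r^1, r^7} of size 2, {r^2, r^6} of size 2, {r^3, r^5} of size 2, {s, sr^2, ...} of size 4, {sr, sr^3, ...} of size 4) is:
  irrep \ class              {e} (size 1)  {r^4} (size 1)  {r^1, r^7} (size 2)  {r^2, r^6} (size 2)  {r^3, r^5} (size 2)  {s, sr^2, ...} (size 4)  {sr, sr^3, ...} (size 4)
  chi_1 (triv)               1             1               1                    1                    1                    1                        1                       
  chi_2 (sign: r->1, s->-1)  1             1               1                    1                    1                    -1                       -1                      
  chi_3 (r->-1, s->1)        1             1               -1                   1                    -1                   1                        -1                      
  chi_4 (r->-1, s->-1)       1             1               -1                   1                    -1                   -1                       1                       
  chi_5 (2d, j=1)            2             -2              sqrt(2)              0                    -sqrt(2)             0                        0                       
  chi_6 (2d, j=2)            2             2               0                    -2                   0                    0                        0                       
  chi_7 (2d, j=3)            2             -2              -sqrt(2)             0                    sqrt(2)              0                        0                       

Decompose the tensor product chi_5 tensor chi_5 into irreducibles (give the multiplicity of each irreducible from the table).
chi_5 tensor chi_5 = chi_1 + chi_2 + chi_6 (all other irreducibles have multiplicity 0).

Explanation: The character of a tensor product is the pointwise product (chi_5 * chi_5)(C) = chi_5(C) * chi_5(C):
  {e}: (2)*(2), {r^4}: (-2)*(-2), {r^1, r^7}: (sqrt(2))*(sqrt(2)), {r^2, r^6}: (0)*(0), {r^3, r^5}: (-sqrt(2))*(-sqrt(2)), {s, sr^2, ...}: (0)*(0), {sr, sr^3, ...}: (0)*(0)
so (chi_5 * chi_5) takes values
  {e} -> 4, {r^4} -> 4, {r^1, r^7} -> 2, {r^2, r^6} -> 0, {r^3, r^5} -> 2, {s, sr^2, ...} -> 0, {sr, sr^3, ...} -> 0.
Now take the inner product of this character with each irreducible chi from the table, <chi_5*chi_5, chi> = (1/16) sum_C |C| (chi_5*chi_5)(C) conj(chi(C)):
  <chi_5*chi_5, chi_1> = (1/16)[1*(4)*conj(1) + 1*(4)*conj(1) + 2*(2)*conj(1) + 2*(0)*conj(1) + 2*(2)*conj(1) + 4*(0)*conj(1) + 4*(0)*conj(1)]
      = (1/16)[(4) + (4) + (4) + (0) + (4) + (0) + (0)] = 16/16 = 1
  <chi_5*chi_5, chi_2> = (1/16)[1*(4)*conj(1) + 1*(4)*conj(1) + 2*(2)*conj(1) + 2*(0)*conj(1) + 2*(2)*conj(1) + 4*(0)*conj(-1) + 4*(0)*conj(-1)]
      = (1/16)[(4) + (4) + (4) + (0) + (4) + (0) + (0)] = 16/16 = 1
  <chi_5*chi_5, chi_3> = (1/16)[1*(4)*conj(1) + 1*(4)*conj(1) + 2*(2)*conj(-1) + 2*(0)*conj(1) + 2*(2)*conj(-1) + 4*(0)*conj(1) + 4*(0)*conj(-1)]
      = (1/16)[(4) + (4) + (-4) + (0) + (-4) + (0) + (0)] = 0/16 = 0
  <chi_5*chi_5, chi_4> = (1/16)[1*(4)*conj(1) + 1*(4)*conj(1) + 2*(2)*conj(-1) + 2*(0)*conj(1) + 2*(2)*conj(-1) + 4*(0)*conj(-1) + 4*(0)*conj(1)]
      = (1/16)[(4) + (4) + (-4) + (0) + (-4) + (0) + (0)] = 0/16 = 0
  <chi_5*chi_5, chi_5> = (1/16)[1*(4)*conj(2) + 1*(4)*conj(-2) + 2*(2)*conj(sqrt(2)) + 2*(0)*conj(0) + 2*(2)*conj(-sqrt(2)) + 4*(0)*conj(0) + 4*(0)*conj(0)]
      = (1/16)[(8) + (-8) + (4*sqrt(2)) + (0) + (-4*sqrt(2)) + (0) + (0)] = 0/16 = 0
  <chi_5*chi_5, chi_6> = (1/16)[1*(4)*conj(2) + 1*(4)*conj(2) + 2*(2)*conj(0) + 2*(0)*conj(-2) + 2*(2)*conj(0) + 4*(0)*conj(0) + 4*(0)*conj(0)]
      = (1/16)[(8) + (8) + (0) + (0) + (0) + (0) + (0)] = 16/16 = 1
  <chi_5*chi_5, chi_7> = (1/16)[1*(4)*conj(2) + 1*(4)*conj(-2) + 2*(2)*conj(-sqrt(2)) + 2*(0)*conj(0) + 2*(2)*conj(sqrt(2)) + 4*(0)*conj(0) + 4*(0)*conj(0)]
      = (1/16)[(8) + (-8) + (-4*sqrt(2)) + (0) + (4*sqrt(2)) + (0) + (0)] = 0/16 = 0
Hence the multiplicities are chi_1: 1, chi_2: 1, chi_6: 1. Dimension check: dim(chi_5)*dim(chi_5) = 2*2 = 4 and sum (mult * dim) = 1*1 + 1*1 + 1*2 = 4.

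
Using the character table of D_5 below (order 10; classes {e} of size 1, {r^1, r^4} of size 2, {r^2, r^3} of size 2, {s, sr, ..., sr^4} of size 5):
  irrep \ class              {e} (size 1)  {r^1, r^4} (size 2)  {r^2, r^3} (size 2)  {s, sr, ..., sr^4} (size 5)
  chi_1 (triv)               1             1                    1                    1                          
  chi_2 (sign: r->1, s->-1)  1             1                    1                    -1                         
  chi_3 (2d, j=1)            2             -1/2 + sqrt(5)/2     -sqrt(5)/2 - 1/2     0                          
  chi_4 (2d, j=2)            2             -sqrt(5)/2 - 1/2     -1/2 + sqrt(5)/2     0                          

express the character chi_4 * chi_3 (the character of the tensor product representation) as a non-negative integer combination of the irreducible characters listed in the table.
chi_4 tensor chi_3 = chi_3 + chi_4 (all other irreducibles have multiplicity 0).

Solution. The character of a tensor product is the pointwise product (chi_4 * chi_3)(C) = chi_4(C) * chi_3(C):
  {e}: (2)*(2), {r^1, r^4}: (-sqrt(5)/2 - 1/2)*(-1/2 + sqrt(5)/2), {r^2, r^3}: (-1/2 + sqrt(5)/2)*(-sqrt(5)/2 - 1/2), {s, sr, ..., sr^4}: (0)*(0)
so (chi_4 * chi_3) takes values
  {e} -> 4, {r^1, r^4} -> -1, {r^2, r^3} -> -1, {s, sr, ..., sr^4} -> 0.
Now take the inner product of this character with each irreducible chi from the table, <chi_4*chi_3, chi> = (1/10) sum_C |C| (chi_4*chi_3)(C) conj(chi(C)):
  <chi_4*chi_3, chi_1> = (1/10)[1*(4)*conj(1) + 2*(-1)*conj(1) + 2*(-1)*conj(1) + 5*(0)*conj(1)]
      = (1/10)[(4) + (-2) + (-2) + (0)] = 0/10 = 0
  <chi_4*chi_3, chi_2> = (1/10)[1*(4)*conj(1) + 2*(-1)*conj(1) + 2*(-1)*conj(1) + 5*(0)*conj(-1)]
      = (1/10)[(4) + (-2) + (-2) + (0)] = 0/10 = 0
  <chi_4*chi_3, chi_3> = (1/10)[1*(4)*conj(2) + 2*(-1)*conj(-1/2 + sqrt(5)/2) + 2*(-1)*conj(-sqrt(5)/2 - 1/2) + 5*(0)*conj(0)]
      = (1/10)[(8) + (1 - sqrt(5)) + (1 + sqrt(5)) + (0)] = 10/10 = 1
  <chi_4*chi_3, chi_4> = (1/10)[1*(4)*conj(2) + 2*(-1)*conj(-sqrt(5)/2 - 1/2) + 2*(-1)*conj(-1/2 + sqrt(5)/2) + 5*(0)*conj(0)]
      = (1/10)[(8) + (1 + sqrt(5)) + (1 - sqrt(5)) + (0)] = 10/10 = 1
Hence the multiplicities are chi_3: 1, chi_4: 1. Dimension check: dim(chi_4)*dim(chi_3) = 2*2 = 4 and sum (mult * dim) = 1*2 + 1*2 = 4.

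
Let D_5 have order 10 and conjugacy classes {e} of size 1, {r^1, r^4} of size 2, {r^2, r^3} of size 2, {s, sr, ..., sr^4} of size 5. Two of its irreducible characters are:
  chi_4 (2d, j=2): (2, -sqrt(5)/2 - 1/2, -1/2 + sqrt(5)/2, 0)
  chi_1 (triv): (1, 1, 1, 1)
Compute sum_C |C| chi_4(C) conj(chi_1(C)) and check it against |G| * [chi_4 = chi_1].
Sum = 0; so <chi_4, chi_1> = 0 (distinct irreducibles are orthogonal).

Reasoning: Compute term by term over conjugacy classes (|C| * chi_4(C) * conj(chi_1(C))):
  1*(2)*conj(1) + 2*(-sqrt(5)/2 - 1/2)*conj(1) + 2*(-1/2 + sqrt(5)/2)*conj(1) + 5*(0)*conj(1)
  = (2) + (-sqrt(5) - 1) + (-1 + sqrt(5)) + (0)
  = 0.
Dividing by |G| = 10 gives 0/10 = 0, matching the row-orthogonality relation <chi_4, chi_1> = [chi_4 = chi_1].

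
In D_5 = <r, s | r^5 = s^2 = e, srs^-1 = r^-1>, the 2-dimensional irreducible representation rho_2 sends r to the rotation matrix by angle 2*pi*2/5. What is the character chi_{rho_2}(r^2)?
chi_{rho_2}(r^2) = 2*cos(2*pi*2*2/5) = -1/2 + sqrt(5)/2

Explanation: rho_2(r^2) is rotation by angle 2*pi*2*2/5, whose trace is 2*cos(2*pi*2*2/5) = -1/2 + sqrt(5)/2.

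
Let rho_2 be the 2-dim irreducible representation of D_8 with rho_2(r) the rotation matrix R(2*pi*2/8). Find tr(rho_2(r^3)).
chi_{rho_2}(r^3) = 2*cos(2*pi*2*3/8) = 0

Details: rho_2(r^3) is rotation by angle 2*pi*2*3/8, whose trace is 2*cos(2*pi*2*3/8) = 0.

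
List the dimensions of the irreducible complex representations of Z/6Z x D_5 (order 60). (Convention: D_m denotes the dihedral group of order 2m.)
Dimensions: 1, 1, 1, 1, 1, 1, 1, 1, 1, 1, 1, 1, 2, 2, 2, 2, 2, 2, 2, 2, 2, 2, 2, 2

Working: There are 24 irreducibles (= number of conjugacy classes). Their dimensions d_i satisfy sum d_i^2 = |G| = 60: 1 + 1 + 1 + 1 + 1 + 1 + 1 + 1 + 1 + 1 + 1 + 1 + 4 + 4 + 4 + 4 + 4 + 4 + 4 + 4 + 4 + 4 + 4 + 4 = 60. (For the product with Z/6Z: each of the 6 1-dim characters of Z/6Z tensors with each irrep of D_5, giving 6 copies of each D_5-dimension.)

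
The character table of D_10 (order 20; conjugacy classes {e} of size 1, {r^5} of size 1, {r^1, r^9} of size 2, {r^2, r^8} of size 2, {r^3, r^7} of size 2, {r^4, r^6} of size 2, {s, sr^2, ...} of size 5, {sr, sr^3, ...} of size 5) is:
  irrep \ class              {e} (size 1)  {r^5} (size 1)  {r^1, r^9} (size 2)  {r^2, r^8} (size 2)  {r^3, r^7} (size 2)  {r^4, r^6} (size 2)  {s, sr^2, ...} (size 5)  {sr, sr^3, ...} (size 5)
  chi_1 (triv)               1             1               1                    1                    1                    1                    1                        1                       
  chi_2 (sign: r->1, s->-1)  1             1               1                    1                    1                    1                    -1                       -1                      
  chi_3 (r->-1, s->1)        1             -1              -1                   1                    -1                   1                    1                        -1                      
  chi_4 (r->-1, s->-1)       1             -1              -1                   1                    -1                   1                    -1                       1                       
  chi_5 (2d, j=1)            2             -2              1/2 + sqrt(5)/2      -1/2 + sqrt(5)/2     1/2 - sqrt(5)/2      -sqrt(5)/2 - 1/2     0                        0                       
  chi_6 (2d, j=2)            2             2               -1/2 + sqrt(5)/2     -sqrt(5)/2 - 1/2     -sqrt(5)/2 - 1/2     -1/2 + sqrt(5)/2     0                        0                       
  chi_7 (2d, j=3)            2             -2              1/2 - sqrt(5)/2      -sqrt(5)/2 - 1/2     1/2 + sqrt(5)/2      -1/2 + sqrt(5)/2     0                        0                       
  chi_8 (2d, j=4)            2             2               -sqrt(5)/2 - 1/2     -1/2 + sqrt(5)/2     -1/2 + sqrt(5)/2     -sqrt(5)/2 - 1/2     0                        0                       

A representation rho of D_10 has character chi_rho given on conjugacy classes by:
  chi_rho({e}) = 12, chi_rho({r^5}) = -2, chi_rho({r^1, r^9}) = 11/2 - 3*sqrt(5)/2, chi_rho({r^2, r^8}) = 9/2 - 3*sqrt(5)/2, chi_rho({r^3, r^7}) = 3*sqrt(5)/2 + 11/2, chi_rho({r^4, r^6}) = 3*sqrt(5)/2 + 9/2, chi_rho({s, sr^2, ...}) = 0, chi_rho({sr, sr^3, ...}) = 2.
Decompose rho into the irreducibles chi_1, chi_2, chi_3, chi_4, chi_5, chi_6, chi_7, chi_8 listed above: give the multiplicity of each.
Multiplicities: chi_1: 3, chi_2: 2, chi_3: 0, chi_4: 1, chi_5: 0, chi_6: 0, chi_7: 3, chi_8: 0.

Proof sketch: Use <chi_rho, chi> = (1/|G|) sum_C |C| * chi_rho(C) * conj(chi(C)) with |G| = 20 for each irreducible chi in the table:
  <chi_rho, chi_1> = (1/20)[1*(12)*conj(1) + 1*(-2)*conj(1) + 2*(11/2 - 3*sqrt(5)/2)*conj(1) + 2*(9/2 - 3*sqrt(5)/2)*conj(1) + 2*(3*sqrt(5)/2 + 11/2)*conj(1) + 2*(3*sqrt(5)/2 + 9/2)*conj(1) + 5*(0)*conj(1) + 5*(2)*conj(1)]
      = (1/20)[(12) + (-2) + (11 - 3*sqrt(5)) + (9 - 3*sqrt(5)) + (3*sqrt(5) + 11) + (3*sqrt(5) + 9) + (0) + (10)] = 60/20 = 3
  <chi_rho, chi_2> = (1/20)[1*(12)*conj(1) + 1*(-2)*conj(1) + 2*(11/2 - 3*sqrt(5)/2)*conj(1) + 2*(9/2 - 3*sqrt(5)/2)*conj(1) + 2*(3*sqrt(5)/2 + 11/2)*conj(1) + 2*(3*sqrt(5)/2 + 9/2)*conj(1) + 5*(0)*conj(-1) + 5*(2)*conj(-1)]
      = (1/20)[(12) + (-2) + (11 - 3*sqrt(5)) + (9 - 3*sqrt(5)) + (3*sqrt(5) + 11) + (3*sqrt(5) + 9) + (0) + (-10)] = 40/20 = 2
  <chi_rho, chi_3> = (1/20)[1*(12)*conj(1) + 1*(-2)*conj(-1) + 2*(11/2 - 3*sqrt(5)/2)*conj(-1) + 2*(9/2 - 3*sqrt(5)/2)*conj(1) + 2*(3*sqrt(5)/2 + 11/2)*conj(-1) + 2*(3*sqrt(5)/2 + 9/2)*conj(1) + 5*(0)*conj(1) + 5*(2)*conj(-1)]
      = (1/20)[(12) + (2) + (-11 + 3*sqrt(5)) + (9 - 3*sqrt(5)) + (-11 - 3*sqrt(5)) + (3*sqrt(5) + 9) + (0) + (-10)] = 0/20 = 0
  <chi_rho, chi_4> = (1/20)[1*(12)*conj(1) + 1*(-2)*conj(-1) + 2*(11/2 - 3*sqrt(5)/2)*conj(-1) + 2*(9/2 - 3*sqrt(5)/2)*conj(1) + 2*(3*sqrt(5)/2 + 11/2)*conj(-1) + 2*(3*sqrt(5)/2 + 9/2)*conj(1) + 5*(0)*conj(-1) + 5*(2)*conj(1)]
      = (1/20)[(12) + (2) + (-11 + 3*sqrt(5)) + (9 - 3*sqrt(5)) + (-11 - 3*sqrt(5)) + (3*sqrt(5) + 9) + (0) + (10)] = 20/20 = 1
  <chi_rho, chi_5> = (1/20)[1*(12)*conj(2) + 1*(-2)*conj(-2) + 2*(11/2 - 3*sqrt(5)/2)*conj(1/2 + sqrt(5)/2) + 2*(9/2 - 3*sqrt(5)/2)*conj(-1/2 + sqrt(5)/2) + 2*(3*sqrt(5)/2 + 11/2)*conj(1/2 - sqrt(5)/2) + 2*(3*sqrt(5)/2 + 9/2)*conj(-sqrt(5)/2 - 1/2) + 5*(0)*conj(0) + 5*(2)*conj(0)]
      = (1/20)[(24) + (4) + (-2 + 4*sqrt(5)) + (-12 + 6*sqrt(5)) + (-4*sqrt(5) - 2) + (-6*sqrt(5) - 12) + (0) + (0)] = 0/20 = 0
  <chi_rho, chi_6> = (1/20)[1*(12)*conj(2) + 1*(-2)*conj(2) + 2*(11/2 - 3*sqrt(5)/2)*conj(-1/2 + sqrt(5)/2) + 2*(9/2 - 3*sqrt(5)/2)*conj(-sqrt(5)/2 - 1/2) + 2*(3*sqrt(5)/2 + 11/2)*conj(-sqrt(5)/2 - 1/2) + 2*(3*sqrt(5)/2 + 9/2)*conj(-1/2 + sqrt(5)/2) + 5*(0)*conj(0) + 5*(2)*conj(0)]
      = (1/20)[(24) + (-4) + (-13 + 7*sqrt(5)) + (3 - 3*sqrt(5)) + (-7*sqrt(5) - 13) + (3 + 3*sqrt(5)) + (0) + (0)] = 0/20 = 0
  <chi_rho, chi_7> = (1/20)[1*(12)*conj(2) + 1*(-2)*conj(-2) + 2*(11/2 - 3*sqrt(5)/2)*conj(1/2 - sqrt(5)/2) + 2*(9/2 - 3*sqrt(5)/2)*conj(-sqrt(5)/2 - 1/2) + 2*(3*sqrt(5)/2 + 11/2)*conj(1/2 + sqrt(5)/2) + 2*(3*sqrt(5)/2 + 9/2)*conj(-1/2 + sqrt(5)/2) + 5*(0)*conj(0) + 5*(2)*conj(0)]
      = (1/20)[(24) + (4) + (13 - 7*sqrt(5)) + (3 - 3*sqrt(5)) + (13 + 7*sqrt(5)) + (3 + 3*sqrt(5)) + (0) + (0)] = 60/20 = 3
  <chi_rho, chi_8> = (1/20)[1*(12)*conj(2) + 1*(-2)*conj(2) + 2*(11/2 - 3*sqrt(5)/2)*conj(-sqrt(5)/2 - 1/2) + 2*(9/2 - 3*sqrt(5)/2)*conj(-1/2 + sqrt(5)/2) + 2*(3*sqrt(5)/2 + 11/2)*conj(-1/2 + sqrt(5)/2) + 2*(3*sqrt(5)/2 + 9/2)*conj(-sqrt(5)/2 - 1/2) + 5*(0)*conj(0) + 5*(2)*conj(0)]
      = (1/20)[(24) + (-4) + (2 - 4*sqrt(5)) + (-12 + 6*sqrt(5)) + (2 + 4*sqrt(5)) + (-6*sqrt(5) - 12) + (0) + (0)] = 0/20 = 0
Dimension check: dim(rho) = sum (mult * dim) = 3*1 + 2*1 + 0*1 + 1*1 + 0*2 + 0*2 + 3*2 + 0*2 = 12 = chi_rho(e) = 12.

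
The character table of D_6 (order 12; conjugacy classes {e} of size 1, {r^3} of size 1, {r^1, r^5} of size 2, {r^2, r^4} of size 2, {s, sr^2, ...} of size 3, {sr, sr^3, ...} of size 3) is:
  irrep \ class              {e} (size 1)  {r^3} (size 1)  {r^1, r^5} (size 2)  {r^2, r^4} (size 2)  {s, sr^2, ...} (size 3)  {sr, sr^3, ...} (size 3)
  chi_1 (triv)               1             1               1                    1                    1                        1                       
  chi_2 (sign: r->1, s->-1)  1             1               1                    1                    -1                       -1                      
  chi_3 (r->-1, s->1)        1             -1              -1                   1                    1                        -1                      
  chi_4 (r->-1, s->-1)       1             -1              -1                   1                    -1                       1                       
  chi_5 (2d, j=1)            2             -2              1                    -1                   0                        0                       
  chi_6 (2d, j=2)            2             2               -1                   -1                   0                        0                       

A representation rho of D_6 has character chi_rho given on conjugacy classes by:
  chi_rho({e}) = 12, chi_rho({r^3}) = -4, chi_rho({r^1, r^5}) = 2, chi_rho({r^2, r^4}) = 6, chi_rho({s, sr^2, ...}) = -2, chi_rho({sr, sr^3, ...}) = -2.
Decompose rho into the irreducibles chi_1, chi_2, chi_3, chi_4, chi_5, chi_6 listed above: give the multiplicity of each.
Multiplicities: chi_1: 1, chi_2: 3, chi_3: 2, chi_4: 2, chi_5: 2, chi_6: 0.

Solution. Use <chi_rho, chi> = (1/|G|) sum_C |C| * chi_rho(C) * conj(chi(C)) with |G| = 12 for each irreducible chi in the table:
  <chi_rho, chi_1> = (1/12)[1*(12)*conj(1) + 1*(-4)*conj(1) + 2*(2)*conj(1) + 2*(6)*conj(1) + 3*(-2)*conj(1) + 3*(-2)*conj(1)]
      = (1/12)[(12) + (-4) + (4) + (12) + (-6) + (-6)] = 12/12 = 1
  <chi_rho, chi_2> = (1/12)[1*(12)*conj(1) + 1*(-4)*conj(1) + 2*(2)*conj(1) + 2*(6)*conj(1) + 3*(-2)*conj(-1) + 3*(-2)*conj(-1)]
      = (1/12)[(12) + (-4) + (4) + (12) + (6) + (6)] = 36/12 = 3
  <chi_rho, chi_3> = (1/12)[1*(12)*conj(1) + 1*(-4)*conj(-1) + 2*(2)*conj(-1) + 2*(6)*conj(1) + 3*(-2)*conj(1) + 3*(-2)*conj(-1)]
      = (1/12)[(12) + (4) + (-4) + (12) + (-6) + (6)] = 24/12 = 2
  <chi_rho, chi_4> = (1/12)[1*(12)*conj(1) + 1*(-4)*conj(-1) + 2*(2)*conj(-1) + 2*(6)*conj(1) + 3*(-2)*conj(-1) + 3*(-2)*conj(1)]
      = (1/12)[(12) + (4) + (-4) + (12) + (6) + (-6)] = 24/12 = 2
  <chi_rho, chi_5> = (1/12)[1*(12)*conj(2) + 1*(-4)*conj(-2) + 2*(2)*conj(1) + 2*(6)*conj(-1) + 3*(-2)*conj(0) + 3*(-2)*conj(0)]
      = (1/12)[(24) + (8) + (4) + (-12) + (0) + (0)] = 24/12 = 2
  <chi_rho, chi_6> = (1/12)[1*(12)*conj(2) + 1*(-4)*conj(2) + 2*(2)*conj(-1) + 2*(6)*conj(-1) + 3*(-2)*conj(0) + 3*(-2)*conj(0)]
      = (1/12)[(24) + (-8) + (-4) + (-12) + (0) + (0)] = 0/12 = 0
Dimension check: dim(rho) = sum (mult * dim) = 1*1 + 3*1 + 2*1 + 2*1 + 2*2 + 0*2 = 12 = chi_rho(e) = 12.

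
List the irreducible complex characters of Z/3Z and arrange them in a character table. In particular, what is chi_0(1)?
Character table of Z/3Z (irreps indexed chi_0,...,chi_2 with chi_k(m) = zeta_3^(k*m), zeta_3 = exp(2*pi*i/3)):
  irrep \ class  {0} (size 1)  {1} (size 1)    {2} (size 1)  
  chi_0          1             1               1             
  chi_1          1             exp(2*I*pi/3)   exp(-2*I*pi/3)
  chi_2          1             exp(-2*I*pi/3)  exp(2*I*pi/3) 

Spot check: chi_0(1) = zeta_3^(0*1) = zeta_3^0 = 1.

Derivation: Z/3Z is abelian, so all 3 irreducible complex representations are 1-dimensional. They are given by chi_k(m) = zeta_3^(k*m) for k = 0,...,2. Row orthogonality: sum_m chi_k(m) conj(chi_l(m)) = 3 * [k = l].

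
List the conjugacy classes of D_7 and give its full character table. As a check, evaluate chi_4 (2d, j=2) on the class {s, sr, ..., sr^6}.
Conjugacy classes: {e} of size 1, {r^1, r^6} of size 2, {r^2, r^5} of size 2, {r^3, r^4} of size 2, {s, sr, ..., sr^6} of size 7.
Character table:
  irrep \ class              {e} (size 1)  {r^1, r^6} (size 2)  {r^2, r^5} (size 2)  {r^3, r^4} (size 2)  {s, sr, ..., sr^6} (size 7)
  chi_1 (triv)               1             1                    1                    1                    1                          
  chi_2 (sign: r->1, s->-1)  1             1                    1                    1                    -1                         
  chi_3 (2d, j=1)            2             2*cos(2*pi/7)        -2*cos(3*pi/7)       -2*cos(pi/7)         0                          
  chi_4 (2d, j=2)            2             -2*cos(3*pi/7)       -2*cos(pi/7)         2*cos(2*pi/7)        0                          
  chi_5 (2d, j=3)            2             -2*cos(pi/7)         2*cos(2*pi/7)        -2*cos(3*pi/7)       0                          

Spot check: chi_4 (2d, j=2) on {s, sr, ..., sr^6} = 0.

Solution. D_7 has order 2*7 = 14 with 5 conjugacy classes, hence 5 irreducibles. Sum of squared dims 1 + 1 + 4 + 4 + 4 = 14 = |G|. Linear characters come from the abelianisation; the 2-dimensional irreps have character r^k -> 2*cos(2*pi*j*k/7), reflections -> 0.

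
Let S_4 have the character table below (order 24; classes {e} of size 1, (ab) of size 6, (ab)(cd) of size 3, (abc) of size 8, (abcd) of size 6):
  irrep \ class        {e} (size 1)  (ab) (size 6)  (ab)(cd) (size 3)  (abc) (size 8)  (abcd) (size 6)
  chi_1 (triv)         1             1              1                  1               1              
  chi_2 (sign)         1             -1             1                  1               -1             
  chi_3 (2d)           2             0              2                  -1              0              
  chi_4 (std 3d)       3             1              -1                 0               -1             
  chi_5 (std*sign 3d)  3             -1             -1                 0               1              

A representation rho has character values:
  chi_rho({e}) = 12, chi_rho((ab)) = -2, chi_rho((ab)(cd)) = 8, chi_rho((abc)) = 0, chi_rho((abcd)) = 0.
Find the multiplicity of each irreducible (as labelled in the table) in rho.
Multiplicities: chi_1: 1, chi_2: 2, chi_3: 3, chi_4: 0, chi_5: 1.

Solution. Use <chi_rho, chi> = (1/|G|) sum_C |C| * chi_rho(C) * conj(chi(C)) with |G| = 24 for each irreducible chi in the table:
  <chi_rho, chi_1> = (1/24)[1*(12)*conj(1) + 6*(-2)*conj(1) + 3*(8)*conj(1) + 8*(0)*conj(1) + 6*(0)*conj(1)]
      = (1/24)[(12) + (-12) + (24) + (0) + (0)] = 24/24 = 1
  <chi_rho, chi_2> = (1/24)[1*(12)*conj(1) + 6*(-2)*conj(-1) + 3*(8)*conj(1) + 8*(0)*conj(1) + 6*(0)*conj(-1)]
      = (1/24)[(12) + (12) + (24) + (0) + (0)] = 48/24 = 2
  <chi_rho, chi_3> = (1/24)[1*(12)*conj(2) + 6*(-2)*conj(0) + 3*(8)*conj(2) + 8*(0)*conj(-1) + 6*(0)*conj(0)]
      = (1/24)[(24) + (0) + (48) + (0) + (0)] = 72/24 = 3
  <chi_rho, chi_4> = (1/24)[1*(12)*conj(3) + 6*(-2)*conj(1) + 3*(8)*conj(-1) + 8*(0)*conj(0) + 6*(0)*conj(-1)]
      = (1/24)[(36) + (-12) + (-24) + (0) + (0)] = 0/24 = 0
  <chi_rho, chi_5> = (1/24)[1*(12)*conj(3) + 6*(-2)*conj(-1) + 3*(8)*conj(-1) + 8*(0)*conj(0) + 6*(0)*conj(1)]
      = (1/24)[(36) + (12) + (-24) + (0) + (0)] = 24/24 = 1
Dimension check: dim(rho) = sum (mult * dim) = 1*1 + 2*1 + 3*2 + 0*3 + 1*3 = 12 = chi_rho(e) = 12.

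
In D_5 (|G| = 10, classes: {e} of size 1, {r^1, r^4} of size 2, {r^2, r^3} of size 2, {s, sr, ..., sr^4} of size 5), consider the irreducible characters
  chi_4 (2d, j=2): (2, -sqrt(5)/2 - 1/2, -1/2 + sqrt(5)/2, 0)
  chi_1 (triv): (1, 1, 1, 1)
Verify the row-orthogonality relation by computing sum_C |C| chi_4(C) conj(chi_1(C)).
Sum = 0; so <chi_4, chi_1> = 0 (distinct irreducibles are orthogonal).

Argument: Compute term by term over conjugacy classes (|C| * chi_4(C) * conj(chi_1(C))):
  1*(2)*conj(1) + 2*(-sqrt(5)/2 - 1/2)*conj(1) + 2*(-1/2 + sqrt(5)/2)*conj(1) + 5*(0)*conj(1)
  = (2) + (-sqrt(5) - 1) + (-1 + sqrt(5)) + (0)
  = 0.
Dividing by |G| = 10 gives 0/10 = 0, matching the row-orthogonality relation <chi_4, chi_1> = [chi_4 = chi_1].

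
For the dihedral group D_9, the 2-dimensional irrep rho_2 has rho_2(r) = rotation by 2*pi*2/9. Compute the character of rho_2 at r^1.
chi_{rho_2}(r^1) = 2*cos(2*pi*2*1/9) = 2*cos(4*pi/9)

Why: rho_2(r^1) is rotation by angle 2*pi*2*1/9, whose trace is 2*cos(2*pi*2*1/9) = 2*cos(4*pi/9).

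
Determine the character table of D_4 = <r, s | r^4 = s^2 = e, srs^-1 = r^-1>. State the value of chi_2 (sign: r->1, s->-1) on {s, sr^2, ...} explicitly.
Conjugacy classes: {e} of size 1, {r^2} of size 1, {r^1, r^3} of size 2, {s, sr^2, ...} of size 2, {sr, sr^3, ...} of size 2.
Character table:
  irrep \ class              {e} (size 1)  {r^2} (size 1)  {r^1, r^3} (size 2)  {s, sr^2, ...} (size 2)  {sr, sr^3, ...} (size 2)
  chi_1 (triv)               1             1               1                    1                        1                       
  chi_2 (sign: r->1, s->-1)  1             1               1                    -1                       -1                      
  chi_3 (r->-1, s->1)        1             1               -1                   1                        -1                      
  chi_4 (r->-1, s->-1)       1             1               -1                   -1                       1                       
  chi_5 (2d, j=1)            2             -2              0                    0                        0                       

Spot check: chi_2 (sign: r->1, s->-1) on {s, sr^2, ...} = -1.

Argument: D_4 has order 2*4 = 8 with 5 conjugacy classes, hence 5 irreducibles. Sum of squared dims 1 + 1 + 1 + 1 + 4 = 8 = |G|. Linear characters come from the abelianisation; the 2-dimensional irreps have character r^k -> 2*cos(2*pi*j*k/4), reflections -> 0.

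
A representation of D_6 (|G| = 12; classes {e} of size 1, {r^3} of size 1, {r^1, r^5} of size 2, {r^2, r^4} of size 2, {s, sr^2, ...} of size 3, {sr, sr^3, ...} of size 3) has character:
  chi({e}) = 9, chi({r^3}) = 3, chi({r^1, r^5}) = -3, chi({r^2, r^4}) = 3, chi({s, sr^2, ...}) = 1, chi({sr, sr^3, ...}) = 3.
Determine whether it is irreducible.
Not irreducible (reducible): <chi, chi> = 13 > 1.

Why: <chi, chi> = (1/|G|) sum_C |C| * |chi(C)|^2 = (1/12)[1*|9|^2 + 1*|3|^2 + 2*|-3|^2 + 2*|3|^2 + 3*|1|^2 + 3*|3|^2]
  = (1/12)[(81) + (9) + (18) + (18) + (3) + (27)] = 156/12 = 13.
A character is irreducible iff <chi, chi> = 1, so this representation is reducible.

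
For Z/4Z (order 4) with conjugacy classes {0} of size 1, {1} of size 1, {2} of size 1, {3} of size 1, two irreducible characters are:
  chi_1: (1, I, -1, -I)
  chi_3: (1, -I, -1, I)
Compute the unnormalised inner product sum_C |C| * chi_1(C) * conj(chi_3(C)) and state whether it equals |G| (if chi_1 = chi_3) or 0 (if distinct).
Sum = 0; so <chi_1, chi_3> = 0 (distinct irreducibles are orthogonal).

Solution. Compute term by term over conjugacy classes (|C| * chi_1(C) * conj(chi_3(C))):
  1*(1)*conj(1) + 1*(I)*conj(-I) + 1*(-1)*conj(-1) + 1*(-I)*conj(I)
  = (1) + (-1) + (1) + (-1)
  = 0.
(Exp terms are combined using exp(i*s)*conj(exp(i*t)) = exp(i*(s-t)), and sums of them are collapsed using the identity that for every m > 1 the m distinct m-th roots of unity sum to 0, e.g. 1 + exp(2*I*pi/3) + exp(-2*I*pi/3) = 0.)
Dividing by |G| = 4 gives 0/4 = 0, matching the row-orthogonality relation <chi_1, chi_3> = [chi_1 = chi_3].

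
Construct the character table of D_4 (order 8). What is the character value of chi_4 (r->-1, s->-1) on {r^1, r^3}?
Conjugacy classes: {e} of size 1, {r^2} of size 1, {r^1, r^3} of size 2, {s, sr^2, ...} of size 2, {sr, sr^3, ...} of size 2.
Character table:
  irrep \ class              {e} (size 1)  {r^2} (size 1)  {r^1, r^3} (size 2)  {s, sr^2, ...} (size 2)  {sr, sr^3, ...} (size 2)
  chi_1 (triv)               1             1               1                    1                        1                       
  chi_2 (sign: r->1, s->-1)  1             1               1                    -1                       -1                      
  chi_3 (r->-1, s->1)        1             1               -1                   1                        -1                      
  chi_4 (r->-1, s->-1)       1             1               -1                   -1                       1                       
  chi_5 (2d, j=1)            2             -2              0                    0                        0                       

Spot check: chi_4 (r->-1, s->-1) on {r^1, r^3} = -1.

Derivation: D_4 has order 2*4 = 8 with 5 conjugacy classes, hence 5 irreducibles. Sum of squared dims 1 + 1 + 1 + 1 + 4 = 8 = |G|. Linear characters come from the abelianisation; the 2-dimensional irreps have character r^k -> 2*cos(2*pi*j*k/4), reflections -> 0.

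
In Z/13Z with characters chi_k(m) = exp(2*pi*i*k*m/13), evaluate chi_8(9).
chi_8(9) = zeta_13^72 = exp(-12*I*pi/13)

Reasoning: chi_8(9) = zeta_13^(8*9) = zeta_13^72. Since zeta_13^13 = 1, this equals zeta_13^7 = exp(2*pi*i*7/13) = exp(-12*I*pi/13).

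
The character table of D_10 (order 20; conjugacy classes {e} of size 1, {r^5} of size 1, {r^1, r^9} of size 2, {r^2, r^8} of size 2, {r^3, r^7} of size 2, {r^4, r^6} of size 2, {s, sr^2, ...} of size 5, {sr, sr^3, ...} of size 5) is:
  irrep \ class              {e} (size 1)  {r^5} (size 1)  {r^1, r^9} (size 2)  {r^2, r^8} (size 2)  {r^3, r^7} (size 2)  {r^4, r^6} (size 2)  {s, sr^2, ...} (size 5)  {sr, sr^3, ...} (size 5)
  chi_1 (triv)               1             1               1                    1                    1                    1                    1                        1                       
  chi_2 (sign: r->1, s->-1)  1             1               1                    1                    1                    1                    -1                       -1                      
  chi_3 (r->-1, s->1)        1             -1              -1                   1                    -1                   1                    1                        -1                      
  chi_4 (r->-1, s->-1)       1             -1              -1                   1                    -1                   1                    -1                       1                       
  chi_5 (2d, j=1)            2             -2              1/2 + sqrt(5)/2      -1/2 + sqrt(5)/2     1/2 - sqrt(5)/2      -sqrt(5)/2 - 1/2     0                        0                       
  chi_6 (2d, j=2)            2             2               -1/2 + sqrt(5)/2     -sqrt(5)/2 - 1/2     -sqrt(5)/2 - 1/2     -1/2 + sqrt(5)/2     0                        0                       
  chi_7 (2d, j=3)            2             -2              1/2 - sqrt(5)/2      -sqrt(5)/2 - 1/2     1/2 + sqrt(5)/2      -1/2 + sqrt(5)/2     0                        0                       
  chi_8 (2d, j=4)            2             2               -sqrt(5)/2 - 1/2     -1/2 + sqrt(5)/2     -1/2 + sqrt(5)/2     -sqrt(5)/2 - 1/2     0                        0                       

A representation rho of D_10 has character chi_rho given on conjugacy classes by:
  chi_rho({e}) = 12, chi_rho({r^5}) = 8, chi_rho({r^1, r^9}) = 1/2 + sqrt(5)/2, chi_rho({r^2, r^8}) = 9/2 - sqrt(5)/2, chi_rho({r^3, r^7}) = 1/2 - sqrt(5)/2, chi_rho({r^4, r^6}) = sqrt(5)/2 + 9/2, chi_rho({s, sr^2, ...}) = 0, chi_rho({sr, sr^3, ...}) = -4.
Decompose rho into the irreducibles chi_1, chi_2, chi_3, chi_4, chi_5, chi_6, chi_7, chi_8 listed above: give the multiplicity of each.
Multiplicities: chi_1: 1, chi_2: 3, chi_3: 2, chi_4: 0, chi_5: 0, chi_6: 2, chi_7: 0, chi_8: 1.

Justification: Use <chi_rho, chi> = (1/|G|) sum_C |C| * chi_rho(C) * conj(chi(C)) with |G| = 20 for each irreducible chi in the table:
  <chi_rho, chi_1> = (1/20)[1*(12)*conj(1) + 1*(8)*conj(1) + 2*(1/2 + sqrt(5)/2)*conj(1) + 2*(9/2 - sqrt(5)/2)*conj(1) + 2*(1/2 - sqrt(5)/2)*conj(1) + 2*(sqrt(5)/2 + 9/2)*conj(1) + 5*(0)*conj(1) + 5*(-4)*conj(1)]
      = (1/20)[(12) + (8) + (1 + sqrt(5)) + (9 - sqrt(5)) + (1 - sqrt(5)) + (sqrt(5) + 9) + (0) + (-20)] = 20/20 = 1
  <chi_rho, chi_2> = (1/20)[1*(12)*conj(1) + 1*(8)*conj(1) + 2*(1/2 + sqrt(5)/2)*conj(1) + 2*(9/2 - sqrt(5)/2)*conj(1) + 2*(1/2 - sqrt(5)/2)*conj(1) + 2*(sqrt(5)/2 + 9/2)*conj(1) + 5*(0)*conj(-1) + 5*(-4)*conj(-1)]
      = (1/20)[(12) + (8) + (1 + sqrt(5)) + (9 - sqrt(5)) + (1 - sqrt(5)) + (sqrt(5) + 9) + (0) + (20)] = 60/20 = 3
  <chi_rho, chi_3> = (1/20)[1*(12)*conj(1) + 1*(8)*conj(-1) + 2*(1/2 + sqrt(5)/2)*conj(-1) + 2*(9/2 - sqrt(5)/2)*conj(1) + 2*(1/2 - sqrt(5)/2)*conj(-1) + 2*(sqrt(5)/2 + 9/2)*conj(1) + 5*(0)*conj(1) + 5*(-4)*conj(-1)]
      = (1/20)[(12) + (-8) + (-sqrt(5) - 1) + (9 - sqrt(5)) + (-1 + sqrt(5)) + (sqrt(5) + 9) + (0) + (20)] = 40/20 = 2
  <chi_rho, chi_4> = (1/20)[1*(12)*conj(1) + 1*(8)*conj(-1) + 2*(1/2 + sqrt(5)/2)*conj(-1) + 2*(9/2 - sqrt(5)/2)*conj(1) + 2*(1/2 - sqrt(5)/2)*conj(-1) + 2*(sqrt(5)/2 + 9/2)*conj(1) + 5*(0)*conj(-1) + 5*(-4)*conj(1)]
      = (1/20)[(12) + (-8) + (-sqrt(5) - 1) + (9 - sqrt(5)) + (-1 + sqrt(5)) + (sqrt(5) + 9) + (0) + (-20)] = 0/20 = 0
  <chi_rho, chi_5> = (1/20)[1*(12)*conj(2) + 1*(8)*conj(-2) + 2*(1/2 + sqrt(5)/2)*conj(1/2 + sqrt(5)/2) + 2*(9/2 - sqrt(5)/2)*conj(-1/2 + sqrt(5)/2) + 2*(1/2 - sqrt(5)/2)*conj(1/2 - sqrt(5)/2) + 2*(sqrt(5)/2 + 9/2)*conj(-sqrt(5)/2 - 1/2) + 5*(0)*conj(0) + 5*(-4)*conj(0)]
      = (1/20)[(24) + (-16) + (sqrt(5) + 3) + (-7 + 5*sqrt(5)) + (3 - sqrt(5)) + (-5*sqrt(5) - 7) + (0) + (0)] = 0/20 = 0
  <chi_rho, chi_6> = (1/20)[1*(12)*conj(2) + 1*(8)*conj(2) + 2*(1/2 + sqrt(5)/2)*conj(-1/2 + sqrt(5)/2) + 2*(9/2 - sqrt(5)/2)*conj(-sqrt(5)/2 - 1/2) + 2*(1/2 - sqrt(5)/2)*conj(-sqrt(5)/2 - 1/2) + 2*(sqrt(5)/2 + 9/2)*conj(-1/2 + sqrt(5)/2) + 5*(0)*conj(0) + 5*(-4)*conj(0)]
      = (1/20)[(24) + (16) + (2) + (-4*sqrt(5) - 2) + (2) + (-2 + 4*sqrt(5)) + (0) + (0)] = 40/20 = 2
  <chi_rho, chi_7> = (1/20)[1*(12)*conj(2) + 1*(8)*conj(-2) + 2*(1/2 + sqrt(5)/2)*conj(1/2 - sqrt(5)/2) + 2*(9/2 - sqrt(5)/2)*conj(-sqrt(5)/2 - 1/2) + 2*(1/2 - sqrt(5)/2)*conj(1/2 + sqrt(5)/2) + 2*(sqrt(5)/2 + 9/2)*conj(-1/2 + sqrt(5)/2) + 5*(0)*conj(0) + 5*(-4)*conj(0)]
      = (1/20)[(24) + (-16) + (-2) + (-4*sqrt(5) - 2) + (-2) + (-2 + 4*sqrt(5)) + (0) + (0)] = 0/20 = 0
  <chi_rho, chi_8> = (1/20)[1*(12)*conj(2) + 1*(8)*conj(2) + 2*(1/2 + sqrt(5)/2)*conj(-sqrt(5)/2 - 1/2) + 2*(9/2 - sqrt(5)/2)*conj(-1/2 + sqrt(5)/2) + 2*(1/2 - sqrt(5)/2)*conj(-1/2 + sqrt(5)/2) + 2*(sqrt(5)/2 + 9/2)*conj(-sqrt(5)/2 - 1/2) + 5*(0)*conj(0) + 5*(-4)*conj(0)]
      = (1/20)[(24) + (16) + (-3 - sqrt(5)) + (-7 + 5*sqrt(5)) + (-3 + sqrt(5)) + (-5*sqrt(5) - 7) + (0) + (0)] = 20/20 = 1
Dimension check: dim(rho) = sum (mult * dim) = 1*1 + 3*1 + 2*1 + 0*1 + 0*2 + 2*2 + 0*2 + 1*2 = 12 = chi_rho(e) = 12.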